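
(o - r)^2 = o^2 - 2*o*r + r^2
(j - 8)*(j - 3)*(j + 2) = j^3 - 9*j^2 + 2*j + 48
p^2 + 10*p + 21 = (p + 3)*(p + 7)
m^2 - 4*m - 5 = (m - 5)*(m + 1)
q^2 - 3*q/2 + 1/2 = (q - 1)*(q - 1/2)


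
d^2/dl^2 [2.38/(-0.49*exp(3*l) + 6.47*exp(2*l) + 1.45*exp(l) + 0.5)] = (2.38*(-2.94*exp(2*l) + 25.88*exp(l) + 2.9)*(-1.47*exp(2*l) + 12.94*exp(l) + 1.45)*exp(l) + (10.4958*exp(2*l) - 61.5944*exp(l) - 3.451)*(-0.49*exp(3*l) + 6.47*exp(2*l) + 1.45*exp(l) + 0.5))*exp(l)/(-0.49*exp(3*l) + 6.47*exp(2*l) + 1.45*exp(l) + 0.5)^3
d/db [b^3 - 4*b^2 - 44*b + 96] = 3*b^2 - 8*b - 44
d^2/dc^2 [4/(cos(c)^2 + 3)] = 8*(-2*sin(c)^4 - 5*sin(c)^2 + 4)/(cos(c)^2 + 3)^3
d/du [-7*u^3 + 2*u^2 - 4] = u*(4 - 21*u)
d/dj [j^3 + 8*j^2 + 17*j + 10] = 3*j^2 + 16*j + 17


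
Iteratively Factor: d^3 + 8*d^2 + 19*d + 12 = (d + 3)*(d^2 + 5*d + 4) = (d + 3)*(d + 4)*(d + 1)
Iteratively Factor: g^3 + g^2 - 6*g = (g + 3)*(g^2 - 2*g) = (g - 2)*(g + 3)*(g)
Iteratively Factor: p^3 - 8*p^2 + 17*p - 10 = (p - 1)*(p^2 - 7*p + 10) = (p - 2)*(p - 1)*(p - 5)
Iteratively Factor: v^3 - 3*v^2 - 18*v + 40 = (v - 2)*(v^2 - v - 20) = (v - 5)*(v - 2)*(v + 4)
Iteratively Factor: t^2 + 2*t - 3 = (t + 3)*(t - 1)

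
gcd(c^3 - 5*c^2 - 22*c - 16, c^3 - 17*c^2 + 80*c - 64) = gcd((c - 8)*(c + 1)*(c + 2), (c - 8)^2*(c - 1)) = c - 8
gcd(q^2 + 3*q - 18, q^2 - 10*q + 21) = q - 3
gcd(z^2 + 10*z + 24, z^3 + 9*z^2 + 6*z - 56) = z + 4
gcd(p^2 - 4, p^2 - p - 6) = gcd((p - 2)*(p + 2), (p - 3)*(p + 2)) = p + 2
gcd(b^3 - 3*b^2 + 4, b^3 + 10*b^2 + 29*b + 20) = b + 1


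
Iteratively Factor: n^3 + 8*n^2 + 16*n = (n + 4)*(n^2 + 4*n) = n*(n + 4)*(n + 4)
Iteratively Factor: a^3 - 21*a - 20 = (a + 4)*(a^2 - 4*a - 5) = (a - 5)*(a + 4)*(a + 1)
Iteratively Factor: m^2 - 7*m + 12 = (m - 3)*(m - 4)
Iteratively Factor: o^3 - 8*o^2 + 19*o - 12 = (o - 4)*(o^2 - 4*o + 3) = (o - 4)*(o - 3)*(o - 1)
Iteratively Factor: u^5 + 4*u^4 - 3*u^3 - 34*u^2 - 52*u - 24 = (u + 2)*(u^4 + 2*u^3 - 7*u^2 - 20*u - 12) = (u + 2)^2*(u^3 - 7*u - 6) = (u + 1)*(u + 2)^2*(u^2 - u - 6) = (u + 1)*(u + 2)^3*(u - 3)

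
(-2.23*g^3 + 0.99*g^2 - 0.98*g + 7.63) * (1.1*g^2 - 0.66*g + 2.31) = -2.453*g^5 + 2.5608*g^4 - 6.8827*g^3 + 11.3267*g^2 - 7.2996*g + 17.6253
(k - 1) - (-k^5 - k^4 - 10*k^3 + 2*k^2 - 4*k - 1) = k^5 + k^4 + 10*k^3 - 2*k^2 + 5*k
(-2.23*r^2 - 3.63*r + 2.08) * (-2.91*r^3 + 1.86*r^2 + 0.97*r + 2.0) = 6.4893*r^5 + 6.4155*r^4 - 14.9677*r^3 - 4.1123*r^2 - 5.2424*r + 4.16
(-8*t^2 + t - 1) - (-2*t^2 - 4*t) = -6*t^2 + 5*t - 1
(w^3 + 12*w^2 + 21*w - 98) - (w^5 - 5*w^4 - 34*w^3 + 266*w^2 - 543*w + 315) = -w^5 + 5*w^4 + 35*w^3 - 254*w^2 + 564*w - 413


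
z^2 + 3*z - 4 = (z - 1)*(z + 4)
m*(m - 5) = m^2 - 5*m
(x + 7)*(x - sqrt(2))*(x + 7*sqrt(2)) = x^3 + 7*x^2 + 6*sqrt(2)*x^2 - 14*x + 42*sqrt(2)*x - 98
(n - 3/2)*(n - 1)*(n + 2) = n^3 - n^2/2 - 7*n/2 + 3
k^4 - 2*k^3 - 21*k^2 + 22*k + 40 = (k - 5)*(k - 2)*(k + 1)*(k + 4)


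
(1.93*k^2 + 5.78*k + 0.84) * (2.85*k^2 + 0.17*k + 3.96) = 5.5005*k^4 + 16.8011*k^3 + 11.0194*k^2 + 23.0316*k + 3.3264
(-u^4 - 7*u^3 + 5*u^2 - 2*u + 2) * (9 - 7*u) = 7*u^5 + 40*u^4 - 98*u^3 + 59*u^2 - 32*u + 18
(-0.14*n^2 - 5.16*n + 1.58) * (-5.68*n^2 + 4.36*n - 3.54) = 0.7952*n^4 + 28.6984*n^3 - 30.9764*n^2 + 25.1552*n - 5.5932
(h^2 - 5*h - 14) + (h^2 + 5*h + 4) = 2*h^2 - 10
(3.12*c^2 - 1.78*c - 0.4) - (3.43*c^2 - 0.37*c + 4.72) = -0.31*c^2 - 1.41*c - 5.12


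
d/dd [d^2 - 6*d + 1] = 2*d - 6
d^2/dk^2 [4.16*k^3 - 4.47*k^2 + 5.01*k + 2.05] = 24.96*k - 8.94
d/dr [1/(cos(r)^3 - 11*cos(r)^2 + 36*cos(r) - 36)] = (3*cos(r)^2 - 22*cos(r) + 36)*sin(r)/(cos(r)^3 - 11*cos(r)^2 + 36*cos(r) - 36)^2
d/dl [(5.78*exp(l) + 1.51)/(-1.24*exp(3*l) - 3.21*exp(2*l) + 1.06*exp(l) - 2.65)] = (14.3344*exp(3*l) + 24.171*exp(2*l) + 9.6942*exp(l) - 16.9176)*exp(l)/(1.5376*exp(6*l) + 7.9608*exp(5*l) + 7.6753*exp(4*l) - 0.2332*exp(3*l) + 18.1366*exp(2*l) - 5.618*exp(l) + 7.0225)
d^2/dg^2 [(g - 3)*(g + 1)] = 2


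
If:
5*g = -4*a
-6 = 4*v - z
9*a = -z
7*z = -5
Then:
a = 5/63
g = -4/63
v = -47/28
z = -5/7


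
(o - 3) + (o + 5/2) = 2*o - 1/2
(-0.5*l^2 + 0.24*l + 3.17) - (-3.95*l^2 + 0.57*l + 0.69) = 3.45*l^2 - 0.33*l + 2.48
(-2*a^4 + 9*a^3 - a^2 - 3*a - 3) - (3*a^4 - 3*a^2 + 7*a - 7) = -5*a^4 + 9*a^3 + 2*a^2 - 10*a + 4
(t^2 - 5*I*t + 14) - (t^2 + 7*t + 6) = -7*t - 5*I*t + 8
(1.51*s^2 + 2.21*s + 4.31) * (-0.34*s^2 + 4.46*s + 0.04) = -0.5134*s^4 + 5.9832*s^3 + 8.4516*s^2 + 19.311*s + 0.1724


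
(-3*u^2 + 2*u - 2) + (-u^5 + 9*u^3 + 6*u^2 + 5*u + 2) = -u^5 + 9*u^3 + 3*u^2 + 7*u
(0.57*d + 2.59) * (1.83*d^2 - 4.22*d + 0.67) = 1.0431*d^3 + 2.3343*d^2 - 10.5479*d + 1.7353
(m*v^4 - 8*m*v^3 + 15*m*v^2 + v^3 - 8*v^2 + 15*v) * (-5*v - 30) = -5*m*v^5 + 10*m*v^4 + 165*m*v^3 - 450*m*v^2 - 5*v^4 + 10*v^3 + 165*v^2 - 450*v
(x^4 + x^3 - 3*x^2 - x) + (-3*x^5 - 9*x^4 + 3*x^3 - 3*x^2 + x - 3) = -3*x^5 - 8*x^4 + 4*x^3 - 6*x^2 - 3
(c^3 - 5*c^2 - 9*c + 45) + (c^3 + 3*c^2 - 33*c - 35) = 2*c^3 - 2*c^2 - 42*c + 10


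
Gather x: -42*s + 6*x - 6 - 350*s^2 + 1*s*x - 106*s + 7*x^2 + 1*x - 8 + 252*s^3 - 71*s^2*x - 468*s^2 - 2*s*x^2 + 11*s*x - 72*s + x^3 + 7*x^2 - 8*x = 252*s^3 - 818*s^2 - 220*s + x^3 + x^2*(14 - 2*s) + x*(-71*s^2 + 12*s - 1) - 14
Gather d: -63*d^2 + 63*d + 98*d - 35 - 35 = -63*d^2 + 161*d - 70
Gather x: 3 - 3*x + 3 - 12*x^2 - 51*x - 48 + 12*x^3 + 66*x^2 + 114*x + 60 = 12*x^3 + 54*x^2 + 60*x + 18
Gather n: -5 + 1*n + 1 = n - 4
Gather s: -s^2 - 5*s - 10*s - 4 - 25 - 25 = -s^2 - 15*s - 54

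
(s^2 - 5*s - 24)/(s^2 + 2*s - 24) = (s^2 - 5*s - 24)/(s^2 + 2*s - 24)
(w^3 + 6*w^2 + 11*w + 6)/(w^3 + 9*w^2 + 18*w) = (w^2 + 3*w + 2)/(w*(w + 6))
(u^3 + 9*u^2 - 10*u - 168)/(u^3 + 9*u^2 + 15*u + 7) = (u^2 + 2*u - 24)/(u^2 + 2*u + 1)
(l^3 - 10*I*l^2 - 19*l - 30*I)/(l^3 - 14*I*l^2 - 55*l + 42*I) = (l^2 - 4*I*l + 5)/(l^2 - 8*I*l - 7)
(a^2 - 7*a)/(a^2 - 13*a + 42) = a/(a - 6)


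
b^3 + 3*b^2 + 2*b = b*(b + 1)*(b + 2)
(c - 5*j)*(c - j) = c^2 - 6*c*j + 5*j^2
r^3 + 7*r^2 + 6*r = r*(r + 1)*(r + 6)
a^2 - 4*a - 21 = (a - 7)*(a + 3)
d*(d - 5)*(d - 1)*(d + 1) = d^4 - 5*d^3 - d^2 + 5*d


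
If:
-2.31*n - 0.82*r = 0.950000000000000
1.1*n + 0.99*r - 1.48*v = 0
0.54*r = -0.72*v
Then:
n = -0.51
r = 0.26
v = -0.20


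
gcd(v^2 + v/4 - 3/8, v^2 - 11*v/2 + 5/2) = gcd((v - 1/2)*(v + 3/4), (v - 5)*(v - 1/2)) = v - 1/2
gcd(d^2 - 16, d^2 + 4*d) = d + 4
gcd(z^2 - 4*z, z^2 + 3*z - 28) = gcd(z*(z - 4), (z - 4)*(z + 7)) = z - 4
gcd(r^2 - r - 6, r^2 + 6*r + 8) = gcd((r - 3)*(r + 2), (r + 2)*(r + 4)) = r + 2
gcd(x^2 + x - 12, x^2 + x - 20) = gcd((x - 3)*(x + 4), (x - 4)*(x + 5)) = 1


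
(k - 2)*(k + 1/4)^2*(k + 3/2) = k^4 - 51*k^2/16 - 49*k/32 - 3/16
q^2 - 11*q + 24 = (q - 8)*(q - 3)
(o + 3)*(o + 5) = o^2 + 8*o + 15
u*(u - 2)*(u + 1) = u^3 - u^2 - 2*u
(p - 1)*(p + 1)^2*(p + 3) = p^4 + 4*p^3 + 2*p^2 - 4*p - 3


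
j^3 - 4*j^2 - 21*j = j*(j - 7)*(j + 3)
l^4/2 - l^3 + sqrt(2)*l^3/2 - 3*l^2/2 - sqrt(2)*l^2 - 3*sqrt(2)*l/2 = l*(l/2 + sqrt(2)/2)*(l - 3)*(l + 1)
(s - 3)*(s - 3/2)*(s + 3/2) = s^3 - 3*s^2 - 9*s/4 + 27/4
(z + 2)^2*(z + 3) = z^3 + 7*z^2 + 16*z + 12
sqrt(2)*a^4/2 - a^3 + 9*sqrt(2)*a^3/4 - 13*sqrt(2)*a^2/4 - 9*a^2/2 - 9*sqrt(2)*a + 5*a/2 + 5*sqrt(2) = (a - 1/2)*(a + 5)*(a - 2*sqrt(2))*(sqrt(2)*a/2 + 1)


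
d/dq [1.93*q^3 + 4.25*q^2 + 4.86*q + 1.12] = 5.79*q^2 + 8.5*q + 4.86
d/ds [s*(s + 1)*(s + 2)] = 3*s^2 + 6*s + 2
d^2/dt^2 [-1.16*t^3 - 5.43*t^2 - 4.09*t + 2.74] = -6.96*t - 10.86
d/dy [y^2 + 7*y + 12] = 2*y + 7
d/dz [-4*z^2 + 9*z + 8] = 9 - 8*z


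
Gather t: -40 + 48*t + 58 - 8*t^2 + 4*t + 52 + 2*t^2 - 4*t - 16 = -6*t^2 + 48*t + 54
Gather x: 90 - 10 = 80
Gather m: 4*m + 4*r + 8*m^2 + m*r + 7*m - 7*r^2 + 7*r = 8*m^2 + m*(r + 11) - 7*r^2 + 11*r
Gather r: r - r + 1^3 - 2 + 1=0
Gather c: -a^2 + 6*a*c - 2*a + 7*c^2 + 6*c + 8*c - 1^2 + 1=-a^2 - 2*a + 7*c^2 + c*(6*a + 14)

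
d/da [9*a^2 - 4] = 18*a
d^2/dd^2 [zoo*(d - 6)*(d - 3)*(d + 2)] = zoo*(d + 1)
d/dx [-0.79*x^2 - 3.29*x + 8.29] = -1.58*x - 3.29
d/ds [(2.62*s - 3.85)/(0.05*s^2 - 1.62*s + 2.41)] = (-0.131*s^2 + 0.385*s + 0.0771999999999995)/(0.0025*s^4 - 0.162*s^3 + 2.8654*s^2 - 7.8084*s + 5.8081)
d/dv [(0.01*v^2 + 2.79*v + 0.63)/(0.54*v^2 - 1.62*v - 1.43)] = (-1.5228*v^2 - 0.709*v - 2.9691)/(0.2916*v^4 - 1.7496*v^3 + 1.08*v^2 + 4.6332*v + 2.0449)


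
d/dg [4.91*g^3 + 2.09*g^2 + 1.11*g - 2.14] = 14.73*g^2 + 4.18*g + 1.11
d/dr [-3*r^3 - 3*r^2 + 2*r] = -9*r^2 - 6*r + 2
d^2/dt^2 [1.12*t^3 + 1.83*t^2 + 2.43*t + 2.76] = 6.72*t + 3.66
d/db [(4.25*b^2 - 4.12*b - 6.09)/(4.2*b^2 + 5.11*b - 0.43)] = (39.0215*b^2 + 47.501*b + 32.8915)/(17.64*b^4 + 42.924*b^3 + 22.5001*b^2 - 4.3946*b + 0.1849)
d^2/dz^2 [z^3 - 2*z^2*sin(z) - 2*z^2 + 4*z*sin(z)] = 2*z^2*sin(z) - 4*z*sin(z) - 8*z*cos(z) + 6*z - 4*sin(z) + 8*cos(z) - 4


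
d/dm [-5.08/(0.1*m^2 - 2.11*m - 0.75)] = (1.016*m - 10.7188)/(-0.1*m^2 + 2.11*m + 0.75)^2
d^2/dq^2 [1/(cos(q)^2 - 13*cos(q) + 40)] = (-4*sin(q)^4 + 11*sin(q)^2 - 2275*cos(q)/4 + 39*cos(3*q)/4 + 251)/((cos(q) - 8)^3*(cos(q) - 5)^3)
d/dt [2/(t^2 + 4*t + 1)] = 4*(-t - 2)/(t^2 + 4*t + 1)^2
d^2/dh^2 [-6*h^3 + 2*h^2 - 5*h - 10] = 4 - 36*h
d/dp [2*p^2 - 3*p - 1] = 4*p - 3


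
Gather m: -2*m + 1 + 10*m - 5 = 8*m - 4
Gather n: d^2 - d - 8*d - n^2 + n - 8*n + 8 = d^2 - 9*d - n^2 - 7*n + 8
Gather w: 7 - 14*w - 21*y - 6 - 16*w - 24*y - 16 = -30*w - 45*y - 15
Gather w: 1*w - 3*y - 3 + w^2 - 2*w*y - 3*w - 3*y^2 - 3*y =w^2 + w*(-2*y - 2) - 3*y^2 - 6*y - 3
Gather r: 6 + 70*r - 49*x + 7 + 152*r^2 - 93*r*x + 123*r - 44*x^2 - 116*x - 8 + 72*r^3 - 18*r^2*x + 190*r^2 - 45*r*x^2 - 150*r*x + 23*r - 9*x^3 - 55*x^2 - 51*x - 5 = 72*r^3 + r^2*(342 - 18*x) + r*(-45*x^2 - 243*x + 216) - 9*x^3 - 99*x^2 - 216*x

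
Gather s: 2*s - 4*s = -2*s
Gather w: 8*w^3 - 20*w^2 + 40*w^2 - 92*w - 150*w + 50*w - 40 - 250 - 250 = 8*w^3 + 20*w^2 - 192*w - 540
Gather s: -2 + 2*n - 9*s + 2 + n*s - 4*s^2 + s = 2*n - 4*s^2 + s*(n - 8)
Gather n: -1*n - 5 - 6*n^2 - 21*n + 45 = -6*n^2 - 22*n + 40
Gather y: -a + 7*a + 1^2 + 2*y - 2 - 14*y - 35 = 6*a - 12*y - 36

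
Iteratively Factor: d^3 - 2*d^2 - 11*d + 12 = (d - 1)*(d^2 - d - 12) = (d - 1)*(d + 3)*(d - 4)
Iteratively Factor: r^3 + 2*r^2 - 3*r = (r + 3)*(r^2 - r) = r*(r + 3)*(r - 1)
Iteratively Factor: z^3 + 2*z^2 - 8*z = (z - 2)*(z^2 + 4*z) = z*(z - 2)*(z + 4)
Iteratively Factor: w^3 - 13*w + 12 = (w - 1)*(w^2 + w - 12) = (w - 3)*(w - 1)*(w + 4)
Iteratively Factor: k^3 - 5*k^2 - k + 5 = (k - 5)*(k^2 - 1) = (k - 5)*(k + 1)*(k - 1)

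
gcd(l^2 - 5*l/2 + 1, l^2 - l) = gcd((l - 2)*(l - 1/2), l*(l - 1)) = 1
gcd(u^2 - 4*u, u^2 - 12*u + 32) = u - 4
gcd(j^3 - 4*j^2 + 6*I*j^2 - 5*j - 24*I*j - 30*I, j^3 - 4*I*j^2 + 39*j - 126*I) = j + 6*I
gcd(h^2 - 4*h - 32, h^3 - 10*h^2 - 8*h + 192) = h^2 - 4*h - 32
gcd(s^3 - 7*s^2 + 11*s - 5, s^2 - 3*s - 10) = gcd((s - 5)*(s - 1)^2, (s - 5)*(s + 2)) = s - 5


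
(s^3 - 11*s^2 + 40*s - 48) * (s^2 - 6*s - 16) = s^5 - 17*s^4 + 90*s^3 - 112*s^2 - 352*s + 768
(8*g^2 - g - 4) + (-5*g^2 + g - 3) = 3*g^2 - 7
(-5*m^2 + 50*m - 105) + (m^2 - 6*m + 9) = -4*m^2 + 44*m - 96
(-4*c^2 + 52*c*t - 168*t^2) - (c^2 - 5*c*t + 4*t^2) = -5*c^2 + 57*c*t - 172*t^2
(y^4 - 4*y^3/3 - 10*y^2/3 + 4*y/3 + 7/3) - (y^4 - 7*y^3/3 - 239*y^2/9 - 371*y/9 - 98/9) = y^3 + 209*y^2/9 + 383*y/9 + 119/9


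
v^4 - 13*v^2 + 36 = (v - 3)*(v - 2)*(v + 2)*(v + 3)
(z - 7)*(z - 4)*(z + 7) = z^3 - 4*z^2 - 49*z + 196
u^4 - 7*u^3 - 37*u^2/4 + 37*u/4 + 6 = (u - 8)*(u - 1)*(u + 1/2)*(u + 3/2)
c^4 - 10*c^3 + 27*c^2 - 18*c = c*(c - 6)*(c - 3)*(c - 1)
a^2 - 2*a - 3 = (a - 3)*(a + 1)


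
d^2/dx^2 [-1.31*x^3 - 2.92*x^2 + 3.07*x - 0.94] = -7.86*x - 5.84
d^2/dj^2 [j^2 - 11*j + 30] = 2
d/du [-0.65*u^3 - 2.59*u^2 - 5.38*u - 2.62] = -1.95*u^2 - 5.18*u - 5.38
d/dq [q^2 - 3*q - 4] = 2*q - 3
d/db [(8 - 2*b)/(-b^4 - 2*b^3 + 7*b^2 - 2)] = 2*(b^4 + 2*b^3 - 7*b^2 - 2*b*(b - 4)*(2*b^2 + 3*b - 7) + 2)/(b^4 + 2*b^3 - 7*b^2 + 2)^2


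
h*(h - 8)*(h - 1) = h^3 - 9*h^2 + 8*h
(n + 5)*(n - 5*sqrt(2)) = n^2 - 5*sqrt(2)*n + 5*n - 25*sqrt(2)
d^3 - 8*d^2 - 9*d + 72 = (d - 8)*(d - 3)*(d + 3)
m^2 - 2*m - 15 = (m - 5)*(m + 3)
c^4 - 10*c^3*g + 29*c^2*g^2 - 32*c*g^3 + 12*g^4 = (c - 6*g)*(c - 2*g)*(c - g)^2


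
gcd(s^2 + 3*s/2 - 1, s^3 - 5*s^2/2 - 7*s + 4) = s^2 + 3*s/2 - 1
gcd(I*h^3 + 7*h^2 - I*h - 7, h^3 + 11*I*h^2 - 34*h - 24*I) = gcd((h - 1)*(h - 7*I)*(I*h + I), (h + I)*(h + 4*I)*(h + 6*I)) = 1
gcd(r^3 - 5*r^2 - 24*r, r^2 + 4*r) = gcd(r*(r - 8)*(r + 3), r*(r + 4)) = r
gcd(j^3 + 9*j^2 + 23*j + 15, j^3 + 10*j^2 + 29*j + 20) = j^2 + 6*j + 5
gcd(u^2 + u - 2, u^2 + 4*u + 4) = u + 2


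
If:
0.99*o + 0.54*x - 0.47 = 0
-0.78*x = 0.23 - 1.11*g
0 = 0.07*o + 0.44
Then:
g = 8.92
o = -6.29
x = 12.39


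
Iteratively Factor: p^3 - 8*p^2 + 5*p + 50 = (p + 2)*(p^2 - 10*p + 25) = (p - 5)*(p + 2)*(p - 5)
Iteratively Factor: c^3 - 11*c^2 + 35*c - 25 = (c - 5)*(c^2 - 6*c + 5) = (c - 5)^2*(c - 1)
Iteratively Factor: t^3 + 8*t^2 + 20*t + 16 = (t + 2)*(t^2 + 6*t + 8) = (t + 2)*(t + 4)*(t + 2)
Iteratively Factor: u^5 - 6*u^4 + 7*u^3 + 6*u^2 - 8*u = (u + 1)*(u^4 - 7*u^3 + 14*u^2 - 8*u) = (u - 1)*(u + 1)*(u^3 - 6*u^2 + 8*u) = (u - 2)*(u - 1)*(u + 1)*(u^2 - 4*u) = (u - 4)*(u - 2)*(u - 1)*(u + 1)*(u)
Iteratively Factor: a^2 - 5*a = (a - 5)*(a)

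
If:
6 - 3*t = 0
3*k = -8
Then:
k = -8/3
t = 2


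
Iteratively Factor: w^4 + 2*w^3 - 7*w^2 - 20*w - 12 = (w + 1)*(w^3 + w^2 - 8*w - 12) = (w + 1)*(w + 2)*(w^2 - w - 6) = (w + 1)*(w + 2)^2*(w - 3)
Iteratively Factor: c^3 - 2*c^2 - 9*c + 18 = (c - 3)*(c^2 + c - 6) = (c - 3)*(c + 3)*(c - 2)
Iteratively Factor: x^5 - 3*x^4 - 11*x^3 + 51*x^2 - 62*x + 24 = (x - 2)*(x^4 - x^3 - 13*x^2 + 25*x - 12) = (x - 2)*(x - 1)*(x^3 - 13*x + 12) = (x - 2)*(x - 1)^2*(x^2 + x - 12) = (x - 3)*(x - 2)*(x - 1)^2*(x + 4)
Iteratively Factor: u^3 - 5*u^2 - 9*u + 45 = (u - 3)*(u^2 - 2*u - 15) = (u - 3)*(u + 3)*(u - 5)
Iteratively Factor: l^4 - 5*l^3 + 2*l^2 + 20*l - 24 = (l + 2)*(l^3 - 7*l^2 + 16*l - 12) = (l - 3)*(l + 2)*(l^2 - 4*l + 4) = (l - 3)*(l - 2)*(l + 2)*(l - 2)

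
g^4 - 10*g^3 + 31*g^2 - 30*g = g*(g - 5)*(g - 3)*(g - 2)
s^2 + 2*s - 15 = (s - 3)*(s + 5)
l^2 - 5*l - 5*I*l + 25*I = (l - 5)*(l - 5*I)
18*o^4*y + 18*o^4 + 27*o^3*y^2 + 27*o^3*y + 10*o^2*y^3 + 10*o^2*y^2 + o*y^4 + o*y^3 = (o + y)*(3*o + y)*(6*o + y)*(o*y + o)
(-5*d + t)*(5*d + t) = -25*d^2 + t^2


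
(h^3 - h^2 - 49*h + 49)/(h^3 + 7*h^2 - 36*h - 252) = (h^2 - 8*h + 7)/(h^2 - 36)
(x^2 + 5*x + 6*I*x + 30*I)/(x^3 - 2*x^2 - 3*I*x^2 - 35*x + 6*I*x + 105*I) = (x + 6*I)/(x^2 - x*(7 + 3*I) + 21*I)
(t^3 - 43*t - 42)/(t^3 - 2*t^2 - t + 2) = (t^2 - t - 42)/(t^2 - 3*t + 2)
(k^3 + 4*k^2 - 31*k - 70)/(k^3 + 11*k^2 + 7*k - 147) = (k^2 - 3*k - 10)/(k^2 + 4*k - 21)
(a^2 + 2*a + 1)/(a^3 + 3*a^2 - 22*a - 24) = (a + 1)/(a^2 + 2*a - 24)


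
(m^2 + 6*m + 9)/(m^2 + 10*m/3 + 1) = 3*(m + 3)/(3*m + 1)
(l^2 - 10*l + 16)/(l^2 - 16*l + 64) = (l - 2)/(l - 8)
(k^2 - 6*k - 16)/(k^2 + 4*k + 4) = (k - 8)/(k + 2)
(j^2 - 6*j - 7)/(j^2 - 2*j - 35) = (j + 1)/(j + 5)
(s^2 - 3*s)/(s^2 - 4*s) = (s - 3)/(s - 4)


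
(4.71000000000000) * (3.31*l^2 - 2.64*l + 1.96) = 15.5901*l^2 - 12.4344*l + 9.2316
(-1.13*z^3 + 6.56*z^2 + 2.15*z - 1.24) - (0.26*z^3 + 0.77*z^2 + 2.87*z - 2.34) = -1.39*z^3 + 5.79*z^2 - 0.72*z + 1.1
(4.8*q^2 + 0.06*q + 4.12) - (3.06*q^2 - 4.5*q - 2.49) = 1.74*q^2 + 4.56*q + 6.61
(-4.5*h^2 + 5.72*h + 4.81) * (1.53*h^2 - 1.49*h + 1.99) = -6.885*h^4 + 15.4566*h^3 - 10.1185*h^2 + 4.2159*h + 9.5719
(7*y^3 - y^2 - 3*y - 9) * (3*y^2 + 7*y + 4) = 21*y^5 + 46*y^4 + 12*y^3 - 52*y^2 - 75*y - 36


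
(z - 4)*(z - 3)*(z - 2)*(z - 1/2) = z^4 - 19*z^3/2 + 61*z^2/2 - 37*z + 12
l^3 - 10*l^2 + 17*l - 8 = (l - 8)*(l - 1)^2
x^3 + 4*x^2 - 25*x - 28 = (x - 4)*(x + 1)*(x + 7)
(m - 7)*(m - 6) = m^2 - 13*m + 42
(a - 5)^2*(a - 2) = a^3 - 12*a^2 + 45*a - 50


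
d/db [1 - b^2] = -2*b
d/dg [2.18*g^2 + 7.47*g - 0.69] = 4.36*g + 7.47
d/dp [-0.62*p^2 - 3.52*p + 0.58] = -1.24*p - 3.52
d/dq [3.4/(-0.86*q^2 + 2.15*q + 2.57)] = (5.848*q - 7.31)/(-0.86*q^2 + 2.15*q + 2.57)^2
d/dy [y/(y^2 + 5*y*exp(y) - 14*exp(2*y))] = (y^2 - y*(5*y*exp(y) + 2*y - 28*exp(2*y) + 5*exp(y)) + 5*y*exp(y) - 14*exp(2*y))/(y^2 + 5*y*exp(y) - 14*exp(2*y))^2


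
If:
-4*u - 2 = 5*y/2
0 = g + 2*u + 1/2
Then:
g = 5*y/4 + 1/2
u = -5*y/8 - 1/2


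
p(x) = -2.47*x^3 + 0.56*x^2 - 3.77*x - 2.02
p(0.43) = -3.73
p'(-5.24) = -213.10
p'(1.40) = -16.73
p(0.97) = -7.40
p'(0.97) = -9.66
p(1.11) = -8.89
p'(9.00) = -593.90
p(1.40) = -12.98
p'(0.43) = -4.66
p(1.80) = -21.40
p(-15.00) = 8516.78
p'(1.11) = -11.66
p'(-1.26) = -16.95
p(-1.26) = 8.56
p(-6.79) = 822.62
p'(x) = -7.41*x^2 + 1.12*x - 3.77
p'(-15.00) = -1687.82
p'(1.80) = -25.76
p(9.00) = -1791.22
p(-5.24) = 388.49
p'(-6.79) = -353.01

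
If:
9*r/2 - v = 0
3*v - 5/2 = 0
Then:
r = 5/27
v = 5/6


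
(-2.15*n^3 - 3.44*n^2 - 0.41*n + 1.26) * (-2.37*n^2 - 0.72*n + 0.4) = 5.0955*n^5 + 9.7008*n^4 + 2.5885*n^3 - 4.067*n^2 - 1.0712*n + 0.504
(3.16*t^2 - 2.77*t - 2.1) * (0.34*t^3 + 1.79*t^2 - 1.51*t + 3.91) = 1.0744*t^5 + 4.7146*t^4 - 10.4439*t^3 + 12.7793*t^2 - 7.6597*t - 8.211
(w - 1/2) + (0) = w - 1/2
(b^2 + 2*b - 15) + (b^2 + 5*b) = 2*b^2 + 7*b - 15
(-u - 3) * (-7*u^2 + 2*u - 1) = 7*u^3 + 19*u^2 - 5*u + 3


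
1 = 1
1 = 1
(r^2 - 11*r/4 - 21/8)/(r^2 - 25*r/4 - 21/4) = (r - 7/2)/(r - 7)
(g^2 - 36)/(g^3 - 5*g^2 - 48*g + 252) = (g + 6)/(g^2 + g - 42)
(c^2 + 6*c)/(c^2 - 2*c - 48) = c/(c - 8)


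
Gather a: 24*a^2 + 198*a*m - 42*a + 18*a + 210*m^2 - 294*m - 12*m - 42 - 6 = 24*a^2 + a*(198*m - 24) + 210*m^2 - 306*m - 48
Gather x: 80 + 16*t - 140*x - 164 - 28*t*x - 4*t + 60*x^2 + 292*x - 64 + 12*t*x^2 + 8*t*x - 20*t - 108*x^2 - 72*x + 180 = -8*t + x^2*(12*t - 48) + x*(80 - 20*t) + 32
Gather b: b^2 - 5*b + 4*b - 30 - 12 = b^2 - b - 42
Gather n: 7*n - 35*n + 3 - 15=-28*n - 12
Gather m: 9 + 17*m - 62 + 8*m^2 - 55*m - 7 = 8*m^2 - 38*m - 60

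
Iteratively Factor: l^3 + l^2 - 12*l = (l + 4)*(l^2 - 3*l) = l*(l + 4)*(l - 3)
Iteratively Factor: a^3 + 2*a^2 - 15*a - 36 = (a + 3)*(a^2 - a - 12) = (a + 3)^2*(a - 4)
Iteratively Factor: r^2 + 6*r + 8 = (r + 2)*(r + 4)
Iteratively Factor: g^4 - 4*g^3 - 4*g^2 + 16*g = (g)*(g^3 - 4*g^2 - 4*g + 16) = g*(g - 2)*(g^2 - 2*g - 8) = g*(g - 2)*(g + 2)*(g - 4)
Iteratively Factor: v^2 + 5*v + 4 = (v + 4)*(v + 1)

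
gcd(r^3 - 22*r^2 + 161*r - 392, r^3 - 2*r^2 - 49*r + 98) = r - 7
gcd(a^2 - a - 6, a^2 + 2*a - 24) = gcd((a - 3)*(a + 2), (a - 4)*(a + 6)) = 1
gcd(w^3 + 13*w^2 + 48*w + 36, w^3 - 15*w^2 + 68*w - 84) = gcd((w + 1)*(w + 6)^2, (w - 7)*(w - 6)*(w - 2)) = 1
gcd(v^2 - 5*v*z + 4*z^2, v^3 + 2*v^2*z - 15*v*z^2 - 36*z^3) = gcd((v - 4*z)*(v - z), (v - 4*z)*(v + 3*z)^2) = -v + 4*z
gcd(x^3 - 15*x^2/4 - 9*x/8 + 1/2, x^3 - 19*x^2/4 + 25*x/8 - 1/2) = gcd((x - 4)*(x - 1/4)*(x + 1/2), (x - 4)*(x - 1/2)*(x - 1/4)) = x^2 - 17*x/4 + 1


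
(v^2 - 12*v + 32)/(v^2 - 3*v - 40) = (v - 4)/(v + 5)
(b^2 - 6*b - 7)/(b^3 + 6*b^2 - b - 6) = (b - 7)/(b^2 + 5*b - 6)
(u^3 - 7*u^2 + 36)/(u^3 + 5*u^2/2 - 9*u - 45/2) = 2*(u^2 - 4*u - 12)/(2*u^2 + 11*u + 15)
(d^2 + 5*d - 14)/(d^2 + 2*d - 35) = (d - 2)/(d - 5)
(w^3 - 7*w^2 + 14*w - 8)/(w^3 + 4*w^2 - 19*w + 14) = (w - 4)/(w + 7)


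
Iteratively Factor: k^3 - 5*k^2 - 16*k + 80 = (k - 5)*(k^2 - 16) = (k - 5)*(k - 4)*(k + 4)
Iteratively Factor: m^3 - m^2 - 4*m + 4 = (m - 1)*(m^2 - 4) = (m - 1)*(m + 2)*(m - 2)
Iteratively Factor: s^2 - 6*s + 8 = (s - 2)*(s - 4)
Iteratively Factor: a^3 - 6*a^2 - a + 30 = (a - 3)*(a^2 - 3*a - 10) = (a - 5)*(a - 3)*(a + 2)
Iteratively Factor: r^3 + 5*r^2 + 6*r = (r)*(r^2 + 5*r + 6) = r*(r + 3)*(r + 2)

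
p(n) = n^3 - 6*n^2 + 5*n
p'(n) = 3*n^2 - 12*n + 5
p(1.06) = -0.25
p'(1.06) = -4.35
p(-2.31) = -55.89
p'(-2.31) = 48.73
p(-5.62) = -395.11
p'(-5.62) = 167.19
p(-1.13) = -14.75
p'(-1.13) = 22.39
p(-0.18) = -1.10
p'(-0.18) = 7.26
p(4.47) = -8.22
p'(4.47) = 11.30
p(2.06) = -6.42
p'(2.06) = -6.99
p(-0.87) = -9.55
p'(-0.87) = 17.71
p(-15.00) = -4800.00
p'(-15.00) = 860.00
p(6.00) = 30.00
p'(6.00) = 41.00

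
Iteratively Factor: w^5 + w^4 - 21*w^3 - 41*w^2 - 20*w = (w + 4)*(w^4 - 3*w^3 - 9*w^2 - 5*w) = (w - 5)*(w + 4)*(w^3 + 2*w^2 + w) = w*(w - 5)*(w + 4)*(w^2 + 2*w + 1) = w*(w - 5)*(w + 1)*(w + 4)*(w + 1)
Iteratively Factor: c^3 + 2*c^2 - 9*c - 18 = (c + 2)*(c^2 - 9) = (c + 2)*(c + 3)*(c - 3)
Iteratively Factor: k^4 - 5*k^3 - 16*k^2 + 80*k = (k - 4)*(k^3 - k^2 - 20*k) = (k - 4)*(k + 4)*(k^2 - 5*k) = k*(k - 4)*(k + 4)*(k - 5)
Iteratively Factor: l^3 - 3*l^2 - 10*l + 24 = (l - 4)*(l^2 + l - 6) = (l - 4)*(l - 2)*(l + 3)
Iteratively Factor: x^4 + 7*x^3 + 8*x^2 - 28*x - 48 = (x + 3)*(x^3 + 4*x^2 - 4*x - 16) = (x + 2)*(x + 3)*(x^2 + 2*x - 8) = (x + 2)*(x + 3)*(x + 4)*(x - 2)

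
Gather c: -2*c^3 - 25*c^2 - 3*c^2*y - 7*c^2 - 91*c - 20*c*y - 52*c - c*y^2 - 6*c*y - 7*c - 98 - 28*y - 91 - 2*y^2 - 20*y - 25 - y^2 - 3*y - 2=-2*c^3 + c^2*(-3*y - 32) + c*(-y^2 - 26*y - 150) - 3*y^2 - 51*y - 216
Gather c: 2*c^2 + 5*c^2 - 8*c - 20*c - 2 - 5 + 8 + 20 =7*c^2 - 28*c + 21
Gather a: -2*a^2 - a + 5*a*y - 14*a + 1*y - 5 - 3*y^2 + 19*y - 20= -2*a^2 + a*(5*y - 15) - 3*y^2 + 20*y - 25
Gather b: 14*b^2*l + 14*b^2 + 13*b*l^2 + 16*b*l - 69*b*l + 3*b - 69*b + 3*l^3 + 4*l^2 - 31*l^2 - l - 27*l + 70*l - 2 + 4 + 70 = b^2*(14*l + 14) + b*(13*l^2 - 53*l - 66) + 3*l^3 - 27*l^2 + 42*l + 72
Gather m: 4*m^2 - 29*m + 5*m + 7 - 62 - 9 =4*m^2 - 24*m - 64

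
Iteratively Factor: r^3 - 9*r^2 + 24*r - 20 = (r - 2)*(r^2 - 7*r + 10) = (r - 2)^2*(r - 5)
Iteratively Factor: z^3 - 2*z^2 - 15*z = (z - 5)*(z^2 + 3*z) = z*(z - 5)*(z + 3)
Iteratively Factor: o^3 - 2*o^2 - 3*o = (o - 3)*(o^2 + o) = o*(o - 3)*(o + 1)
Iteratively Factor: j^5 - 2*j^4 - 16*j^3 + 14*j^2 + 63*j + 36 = (j + 3)*(j^4 - 5*j^3 - j^2 + 17*j + 12) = (j - 4)*(j + 3)*(j^3 - j^2 - 5*j - 3) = (j - 4)*(j - 3)*(j + 3)*(j^2 + 2*j + 1) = (j - 4)*(j - 3)*(j + 1)*(j + 3)*(j + 1)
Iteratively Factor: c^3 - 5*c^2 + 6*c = (c - 3)*(c^2 - 2*c) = c*(c - 3)*(c - 2)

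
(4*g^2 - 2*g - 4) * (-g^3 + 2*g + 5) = -4*g^5 + 2*g^4 + 12*g^3 + 16*g^2 - 18*g - 20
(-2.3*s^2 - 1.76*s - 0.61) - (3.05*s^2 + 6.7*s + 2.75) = -5.35*s^2 - 8.46*s - 3.36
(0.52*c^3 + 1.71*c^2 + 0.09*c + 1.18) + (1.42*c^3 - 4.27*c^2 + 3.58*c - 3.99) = 1.94*c^3 - 2.56*c^2 + 3.67*c - 2.81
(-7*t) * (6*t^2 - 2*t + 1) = -42*t^3 + 14*t^2 - 7*t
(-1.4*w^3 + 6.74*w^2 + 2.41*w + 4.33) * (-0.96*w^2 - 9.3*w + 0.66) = 1.344*w^5 + 6.5496*w^4 - 65.9196*w^3 - 22.1214*w^2 - 38.6784*w + 2.8578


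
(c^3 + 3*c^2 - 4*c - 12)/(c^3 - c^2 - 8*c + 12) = (c + 2)/(c - 2)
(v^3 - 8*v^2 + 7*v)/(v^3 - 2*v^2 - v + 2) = v*(v - 7)/(v^2 - v - 2)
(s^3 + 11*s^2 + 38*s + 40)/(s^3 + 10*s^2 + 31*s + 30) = (s + 4)/(s + 3)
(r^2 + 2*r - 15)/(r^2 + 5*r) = (r - 3)/r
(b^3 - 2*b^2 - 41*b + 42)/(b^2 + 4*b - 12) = (b^2 - 8*b + 7)/(b - 2)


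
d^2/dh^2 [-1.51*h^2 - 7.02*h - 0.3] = -3.02000000000000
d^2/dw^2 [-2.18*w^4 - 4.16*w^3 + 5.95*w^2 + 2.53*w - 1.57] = -26.16*w^2 - 24.96*w + 11.9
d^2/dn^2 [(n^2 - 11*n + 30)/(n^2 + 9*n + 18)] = 8*(-5*n^3 + 9*n^2 + 351*n + 999)/(n^6 + 27*n^5 + 297*n^4 + 1701*n^3 + 5346*n^2 + 8748*n + 5832)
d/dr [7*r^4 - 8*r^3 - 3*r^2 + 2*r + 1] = 28*r^3 - 24*r^2 - 6*r + 2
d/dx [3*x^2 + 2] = 6*x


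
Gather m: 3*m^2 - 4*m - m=3*m^2 - 5*m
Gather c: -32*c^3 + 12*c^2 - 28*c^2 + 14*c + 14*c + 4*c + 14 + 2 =-32*c^3 - 16*c^2 + 32*c + 16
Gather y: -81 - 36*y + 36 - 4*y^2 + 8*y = -4*y^2 - 28*y - 45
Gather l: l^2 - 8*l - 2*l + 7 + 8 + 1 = l^2 - 10*l + 16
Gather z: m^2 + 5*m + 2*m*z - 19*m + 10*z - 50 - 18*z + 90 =m^2 - 14*m + z*(2*m - 8) + 40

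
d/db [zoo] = 0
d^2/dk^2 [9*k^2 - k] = 18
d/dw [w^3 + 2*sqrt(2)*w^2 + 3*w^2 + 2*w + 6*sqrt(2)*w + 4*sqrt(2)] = 3*w^2 + 4*sqrt(2)*w + 6*w + 2 + 6*sqrt(2)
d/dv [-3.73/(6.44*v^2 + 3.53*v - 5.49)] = (48.0424*v + 13.1669)/(6.44*v^2 + 3.53*v - 5.49)^2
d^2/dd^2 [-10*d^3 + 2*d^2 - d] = 4 - 60*d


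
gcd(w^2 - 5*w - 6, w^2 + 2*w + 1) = w + 1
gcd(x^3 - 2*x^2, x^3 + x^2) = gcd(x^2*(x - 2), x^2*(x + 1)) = x^2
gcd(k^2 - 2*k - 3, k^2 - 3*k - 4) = k + 1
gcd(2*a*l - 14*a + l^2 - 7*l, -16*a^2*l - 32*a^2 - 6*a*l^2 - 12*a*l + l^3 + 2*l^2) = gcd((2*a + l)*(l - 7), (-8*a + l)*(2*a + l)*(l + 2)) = 2*a + l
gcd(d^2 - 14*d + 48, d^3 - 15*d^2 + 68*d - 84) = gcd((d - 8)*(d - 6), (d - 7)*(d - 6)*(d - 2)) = d - 6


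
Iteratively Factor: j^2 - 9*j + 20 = (j - 5)*(j - 4)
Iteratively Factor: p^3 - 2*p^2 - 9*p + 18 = (p + 3)*(p^2 - 5*p + 6) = (p - 2)*(p + 3)*(p - 3)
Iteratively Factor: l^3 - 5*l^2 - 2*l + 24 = (l + 2)*(l^2 - 7*l + 12) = (l - 3)*(l + 2)*(l - 4)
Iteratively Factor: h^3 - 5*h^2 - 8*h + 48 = (h + 3)*(h^2 - 8*h + 16) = (h - 4)*(h + 3)*(h - 4)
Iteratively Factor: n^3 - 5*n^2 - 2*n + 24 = (n - 4)*(n^2 - n - 6) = (n - 4)*(n - 3)*(n + 2)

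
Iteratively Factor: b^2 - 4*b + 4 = (b - 2)*(b - 2)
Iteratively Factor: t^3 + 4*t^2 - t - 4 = (t + 1)*(t^2 + 3*t - 4) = (t + 1)*(t + 4)*(t - 1)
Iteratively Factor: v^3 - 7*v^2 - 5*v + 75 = (v - 5)*(v^2 - 2*v - 15) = (v - 5)^2*(v + 3)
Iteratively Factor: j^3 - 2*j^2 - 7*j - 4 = (j - 4)*(j^2 + 2*j + 1) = (j - 4)*(j + 1)*(j + 1)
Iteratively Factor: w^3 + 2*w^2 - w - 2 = (w + 1)*(w^2 + w - 2) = (w - 1)*(w + 1)*(w + 2)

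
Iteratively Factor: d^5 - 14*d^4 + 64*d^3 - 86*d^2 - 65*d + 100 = (d - 5)*(d^4 - 9*d^3 + 19*d^2 + 9*d - 20) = (d - 5)*(d + 1)*(d^3 - 10*d^2 + 29*d - 20) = (d - 5)*(d - 4)*(d + 1)*(d^2 - 6*d + 5) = (d - 5)*(d - 4)*(d - 1)*(d + 1)*(d - 5)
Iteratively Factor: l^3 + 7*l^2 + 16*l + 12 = (l + 2)*(l^2 + 5*l + 6) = (l + 2)*(l + 3)*(l + 2)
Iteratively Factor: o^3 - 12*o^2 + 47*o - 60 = (o - 4)*(o^2 - 8*o + 15) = (o - 5)*(o - 4)*(o - 3)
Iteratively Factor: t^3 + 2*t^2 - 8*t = (t)*(t^2 + 2*t - 8) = t*(t - 2)*(t + 4)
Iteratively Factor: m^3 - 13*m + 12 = (m - 1)*(m^2 + m - 12) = (m - 3)*(m - 1)*(m + 4)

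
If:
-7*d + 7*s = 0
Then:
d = s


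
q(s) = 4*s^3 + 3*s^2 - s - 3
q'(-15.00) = 2609.00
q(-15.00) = -12813.00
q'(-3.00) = 89.00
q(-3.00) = -81.00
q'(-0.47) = -1.17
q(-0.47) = -2.28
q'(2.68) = 101.27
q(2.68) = 92.86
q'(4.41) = 258.84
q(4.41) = 394.00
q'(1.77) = 47.21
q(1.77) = 26.81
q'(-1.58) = 19.48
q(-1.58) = -9.71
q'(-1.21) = 9.31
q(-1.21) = -4.48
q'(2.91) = 118.08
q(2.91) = 118.06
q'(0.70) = 9.08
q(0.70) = -0.86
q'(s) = 12*s^2 + 6*s - 1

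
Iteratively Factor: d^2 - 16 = (d - 4)*(d + 4)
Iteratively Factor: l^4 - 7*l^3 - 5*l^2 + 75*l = (l + 3)*(l^3 - 10*l^2 + 25*l) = l*(l + 3)*(l^2 - 10*l + 25) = l*(l - 5)*(l + 3)*(l - 5)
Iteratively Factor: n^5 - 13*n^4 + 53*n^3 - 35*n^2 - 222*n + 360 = (n - 4)*(n^4 - 9*n^3 + 17*n^2 + 33*n - 90) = (n - 4)*(n - 3)*(n^3 - 6*n^2 - n + 30) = (n - 4)*(n - 3)*(n + 2)*(n^2 - 8*n + 15) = (n - 4)*(n - 3)^2*(n + 2)*(n - 5)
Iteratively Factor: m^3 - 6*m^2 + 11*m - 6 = (m - 3)*(m^2 - 3*m + 2) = (m - 3)*(m - 1)*(m - 2)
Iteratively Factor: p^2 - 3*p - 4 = (p + 1)*(p - 4)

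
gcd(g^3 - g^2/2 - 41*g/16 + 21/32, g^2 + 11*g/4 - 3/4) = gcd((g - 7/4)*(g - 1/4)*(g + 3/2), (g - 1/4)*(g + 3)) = g - 1/4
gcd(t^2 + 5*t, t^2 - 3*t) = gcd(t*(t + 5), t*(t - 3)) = t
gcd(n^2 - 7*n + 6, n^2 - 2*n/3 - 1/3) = n - 1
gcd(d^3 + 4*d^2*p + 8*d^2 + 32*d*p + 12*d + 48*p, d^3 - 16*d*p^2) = d + 4*p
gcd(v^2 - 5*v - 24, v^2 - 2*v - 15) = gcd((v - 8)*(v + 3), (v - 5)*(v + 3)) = v + 3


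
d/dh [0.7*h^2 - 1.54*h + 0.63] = 1.4*h - 1.54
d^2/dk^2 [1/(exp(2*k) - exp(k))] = -((exp(k) - 1)*(4*exp(k) - 1) - 2*(2*exp(k) - 1)^2)*exp(-k)/(exp(k) - 1)^3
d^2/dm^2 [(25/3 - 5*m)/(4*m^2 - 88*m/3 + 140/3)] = 5*(27*(m - 3)*(3*m^2 - 22*m + 35) - 4*(3*m - 11)^2*(3*m - 5))/(2*(3*m^2 - 22*m + 35)^3)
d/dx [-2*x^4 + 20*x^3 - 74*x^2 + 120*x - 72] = -8*x^3 + 60*x^2 - 148*x + 120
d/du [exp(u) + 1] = exp(u)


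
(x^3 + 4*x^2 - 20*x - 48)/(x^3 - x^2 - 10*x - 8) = (x + 6)/(x + 1)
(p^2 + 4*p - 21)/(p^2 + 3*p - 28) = (p - 3)/(p - 4)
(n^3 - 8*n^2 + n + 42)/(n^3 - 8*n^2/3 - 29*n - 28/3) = 3*(n^2 - n - 6)/(3*n^2 + 13*n + 4)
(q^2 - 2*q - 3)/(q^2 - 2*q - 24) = (-q^2 + 2*q + 3)/(-q^2 + 2*q + 24)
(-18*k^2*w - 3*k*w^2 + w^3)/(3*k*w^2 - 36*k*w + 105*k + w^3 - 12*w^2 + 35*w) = w*(-6*k + w)/(w^2 - 12*w + 35)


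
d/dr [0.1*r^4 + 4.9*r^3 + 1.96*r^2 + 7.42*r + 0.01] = 0.4*r^3 + 14.7*r^2 + 3.92*r + 7.42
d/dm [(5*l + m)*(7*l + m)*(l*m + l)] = l*(35*l^2 + 24*l*m + 12*l + 3*m^2 + 2*m)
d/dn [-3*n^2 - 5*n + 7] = -6*n - 5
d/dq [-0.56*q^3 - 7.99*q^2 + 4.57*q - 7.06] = -1.68*q^2 - 15.98*q + 4.57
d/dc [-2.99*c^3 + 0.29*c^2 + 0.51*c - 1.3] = -8.97*c^2 + 0.58*c + 0.51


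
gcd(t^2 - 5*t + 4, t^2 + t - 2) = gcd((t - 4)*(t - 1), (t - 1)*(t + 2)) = t - 1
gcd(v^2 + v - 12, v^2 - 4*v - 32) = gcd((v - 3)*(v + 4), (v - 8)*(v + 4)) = v + 4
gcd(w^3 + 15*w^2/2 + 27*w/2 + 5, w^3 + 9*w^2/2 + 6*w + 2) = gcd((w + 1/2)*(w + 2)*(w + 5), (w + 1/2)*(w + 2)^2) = w^2 + 5*w/2 + 1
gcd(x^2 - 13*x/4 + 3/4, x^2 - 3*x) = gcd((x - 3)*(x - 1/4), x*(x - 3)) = x - 3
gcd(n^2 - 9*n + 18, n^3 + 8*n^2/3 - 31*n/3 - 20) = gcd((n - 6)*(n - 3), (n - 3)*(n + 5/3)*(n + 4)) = n - 3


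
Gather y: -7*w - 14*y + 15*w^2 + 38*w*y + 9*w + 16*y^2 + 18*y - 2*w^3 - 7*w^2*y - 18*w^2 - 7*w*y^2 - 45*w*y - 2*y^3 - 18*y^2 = -2*w^3 - 3*w^2 + 2*w - 2*y^3 + y^2*(-7*w - 2) + y*(-7*w^2 - 7*w + 4)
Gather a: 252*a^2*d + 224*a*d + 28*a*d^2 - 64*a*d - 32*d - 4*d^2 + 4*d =252*a^2*d + a*(28*d^2 + 160*d) - 4*d^2 - 28*d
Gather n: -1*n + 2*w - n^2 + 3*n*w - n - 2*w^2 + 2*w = -n^2 + n*(3*w - 2) - 2*w^2 + 4*w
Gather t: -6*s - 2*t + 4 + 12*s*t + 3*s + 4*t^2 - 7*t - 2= -3*s + 4*t^2 + t*(12*s - 9) + 2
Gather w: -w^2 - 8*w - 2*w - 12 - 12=-w^2 - 10*w - 24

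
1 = 1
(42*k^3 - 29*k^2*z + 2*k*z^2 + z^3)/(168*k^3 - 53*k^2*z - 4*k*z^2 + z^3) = (-2*k + z)/(-8*k + z)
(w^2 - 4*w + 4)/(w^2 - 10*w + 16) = (w - 2)/(w - 8)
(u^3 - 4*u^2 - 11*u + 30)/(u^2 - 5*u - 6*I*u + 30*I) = (u^2 + u - 6)/(u - 6*I)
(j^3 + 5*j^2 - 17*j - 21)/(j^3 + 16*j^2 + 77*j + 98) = (j^2 - 2*j - 3)/(j^2 + 9*j + 14)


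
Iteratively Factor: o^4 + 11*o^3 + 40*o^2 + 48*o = (o)*(o^3 + 11*o^2 + 40*o + 48) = o*(o + 3)*(o^2 + 8*o + 16) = o*(o + 3)*(o + 4)*(o + 4)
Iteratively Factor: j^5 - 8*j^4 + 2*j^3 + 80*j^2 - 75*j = (j - 1)*(j^4 - 7*j^3 - 5*j^2 + 75*j) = (j - 5)*(j - 1)*(j^3 - 2*j^2 - 15*j) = (j - 5)*(j - 1)*(j + 3)*(j^2 - 5*j) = (j - 5)^2*(j - 1)*(j + 3)*(j)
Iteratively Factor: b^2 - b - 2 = (b + 1)*(b - 2)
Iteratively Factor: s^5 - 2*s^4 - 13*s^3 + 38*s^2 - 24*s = (s + 4)*(s^4 - 6*s^3 + 11*s^2 - 6*s) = (s - 2)*(s + 4)*(s^3 - 4*s^2 + 3*s) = (s - 3)*(s - 2)*(s + 4)*(s^2 - s) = (s - 3)*(s - 2)*(s - 1)*(s + 4)*(s)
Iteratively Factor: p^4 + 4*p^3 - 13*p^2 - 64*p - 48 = (p + 1)*(p^3 + 3*p^2 - 16*p - 48) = (p + 1)*(p + 4)*(p^2 - p - 12) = (p + 1)*(p + 3)*(p + 4)*(p - 4)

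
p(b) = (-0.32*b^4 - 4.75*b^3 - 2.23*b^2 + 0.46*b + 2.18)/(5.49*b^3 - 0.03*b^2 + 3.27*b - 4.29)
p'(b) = (-16.47*b^2 + 0.06*b - 3.27)*(-0.32*b^4 - 4.75*b^3 - 2.23*b^2 + 0.46*b + 2.18)/(5.49*b^3 - 0.03*b^2 + 3.27*b - 4.29)^2 + (-1.28*b^3 - 14.25*b^2 - 4.46*b + 0.46)/(5.49*b^3 - 0.03*b^2 + 3.27*b - 4.29) = (-1.7568*b^6 + 0.0191999999999837*b^5 + 9.246*b^4 - 30.6246*b^3 + 17.9496*b^2 + 19.2642*b - 9.102)/(30.1401*b^6 - 0.3294*b^5 + 35.9055*b^4 - 47.3004*b^3 + 10.9503*b^2 - 28.0566*b + 18.4041)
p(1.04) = -1.04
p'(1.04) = 0.16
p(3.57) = -1.14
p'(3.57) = -0.05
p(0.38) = -0.64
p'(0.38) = -0.09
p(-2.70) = -0.50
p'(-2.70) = 0.03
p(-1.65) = -0.42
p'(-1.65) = 0.15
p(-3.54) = -0.51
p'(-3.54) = -0.01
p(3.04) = -1.11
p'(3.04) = -0.05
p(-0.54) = -0.29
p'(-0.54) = -0.18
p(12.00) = -1.59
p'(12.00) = -0.06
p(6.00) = -1.26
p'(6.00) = -0.05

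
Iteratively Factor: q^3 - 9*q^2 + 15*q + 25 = (q + 1)*(q^2 - 10*q + 25) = (q - 5)*(q + 1)*(q - 5)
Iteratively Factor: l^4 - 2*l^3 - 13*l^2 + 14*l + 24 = (l + 1)*(l^3 - 3*l^2 - 10*l + 24) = (l - 2)*(l + 1)*(l^2 - l - 12) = (l - 4)*(l - 2)*(l + 1)*(l + 3)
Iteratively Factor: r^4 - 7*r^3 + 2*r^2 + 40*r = (r + 2)*(r^3 - 9*r^2 + 20*r) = (r - 5)*(r + 2)*(r^2 - 4*r) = r*(r - 5)*(r + 2)*(r - 4)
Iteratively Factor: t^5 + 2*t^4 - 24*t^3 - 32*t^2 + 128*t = (t - 2)*(t^4 + 4*t^3 - 16*t^2 - 64*t) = (t - 4)*(t - 2)*(t^3 + 8*t^2 + 16*t) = (t - 4)*(t - 2)*(t + 4)*(t^2 + 4*t) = t*(t - 4)*(t - 2)*(t + 4)*(t + 4)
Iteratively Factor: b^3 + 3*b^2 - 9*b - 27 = (b - 3)*(b^2 + 6*b + 9) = (b - 3)*(b + 3)*(b + 3)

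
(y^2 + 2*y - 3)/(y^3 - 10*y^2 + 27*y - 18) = (y + 3)/(y^2 - 9*y + 18)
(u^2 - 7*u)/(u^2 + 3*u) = (u - 7)/(u + 3)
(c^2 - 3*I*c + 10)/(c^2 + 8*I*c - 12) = (c - 5*I)/(c + 6*I)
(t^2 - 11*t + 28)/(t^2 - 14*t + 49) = (t - 4)/(t - 7)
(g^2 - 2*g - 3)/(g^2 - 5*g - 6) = (g - 3)/(g - 6)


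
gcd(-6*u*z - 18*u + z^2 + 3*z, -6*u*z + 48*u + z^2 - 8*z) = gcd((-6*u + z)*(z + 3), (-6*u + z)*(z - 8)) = -6*u + z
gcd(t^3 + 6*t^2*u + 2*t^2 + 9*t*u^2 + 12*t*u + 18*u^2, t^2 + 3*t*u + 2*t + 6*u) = t^2 + 3*t*u + 2*t + 6*u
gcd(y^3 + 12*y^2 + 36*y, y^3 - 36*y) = y^2 + 6*y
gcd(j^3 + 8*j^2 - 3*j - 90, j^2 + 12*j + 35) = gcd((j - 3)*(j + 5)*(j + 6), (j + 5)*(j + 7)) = j + 5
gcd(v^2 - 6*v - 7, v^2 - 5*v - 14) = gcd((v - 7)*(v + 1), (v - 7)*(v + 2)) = v - 7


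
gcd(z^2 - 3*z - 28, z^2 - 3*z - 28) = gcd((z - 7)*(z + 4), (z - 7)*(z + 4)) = z^2 - 3*z - 28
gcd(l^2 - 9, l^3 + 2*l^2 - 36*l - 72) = 1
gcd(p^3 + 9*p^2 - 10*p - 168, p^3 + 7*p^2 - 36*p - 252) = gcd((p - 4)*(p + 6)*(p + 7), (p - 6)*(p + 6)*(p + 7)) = p^2 + 13*p + 42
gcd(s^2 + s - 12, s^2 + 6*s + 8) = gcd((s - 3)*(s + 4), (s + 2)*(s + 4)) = s + 4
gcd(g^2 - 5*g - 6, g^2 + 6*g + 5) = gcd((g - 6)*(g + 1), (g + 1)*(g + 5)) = g + 1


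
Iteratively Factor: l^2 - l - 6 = (l - 3)*(l + 2)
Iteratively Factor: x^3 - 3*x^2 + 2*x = (x)*(x^2 - 3*x + 2) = x*(x - 1)*(x - 2)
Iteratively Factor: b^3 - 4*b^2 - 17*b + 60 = (b - 5)*(b^2 + b - 12) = (b - 5)*(b - 3)*(b + 4)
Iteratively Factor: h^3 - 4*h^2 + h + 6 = (h - 2)*(h^2 - 2*h - 3) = (h - 2)*(h + 1)*(h - 3)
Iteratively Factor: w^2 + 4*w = (w)*(w + 4)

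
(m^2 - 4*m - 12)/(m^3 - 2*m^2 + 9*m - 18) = (m^2 - 4*m - 12)/(m^3 - 2*m^2 + 9*m - 18)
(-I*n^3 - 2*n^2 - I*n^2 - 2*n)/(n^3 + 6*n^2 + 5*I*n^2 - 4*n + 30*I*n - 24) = n*(-I*n^2 + n*(-2 - I) - 2)/(n^3 + n^2*(6 + 5*I) + 2*n*(-2 + 15*I) - 24)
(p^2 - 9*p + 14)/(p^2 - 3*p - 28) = (p - 2)/(p + 4)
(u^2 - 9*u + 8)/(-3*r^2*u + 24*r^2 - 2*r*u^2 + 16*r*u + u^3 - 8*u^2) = (1 - u)/(3*r^2 + 2*r*u - u^2)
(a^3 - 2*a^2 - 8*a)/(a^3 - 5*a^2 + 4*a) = (a + 2)/(a - 1)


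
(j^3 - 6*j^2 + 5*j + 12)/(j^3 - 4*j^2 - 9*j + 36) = (j + 1)/(j + 3)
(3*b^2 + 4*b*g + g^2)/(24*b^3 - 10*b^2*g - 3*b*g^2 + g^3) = (b + g)/(8*b^2 - 6*b*g + g^2)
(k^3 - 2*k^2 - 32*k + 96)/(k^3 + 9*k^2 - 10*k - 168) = (k - 4)/(k + 7)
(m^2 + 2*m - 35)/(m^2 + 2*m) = (m^2 + 2*m - 35)/(m*(m + 2))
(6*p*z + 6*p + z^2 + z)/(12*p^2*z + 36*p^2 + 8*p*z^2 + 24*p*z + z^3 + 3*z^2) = (z + 1)/(2*p*z + 6*p + z^2 + 3*z)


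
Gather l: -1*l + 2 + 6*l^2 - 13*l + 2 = 6*l^2 - 14*l + 4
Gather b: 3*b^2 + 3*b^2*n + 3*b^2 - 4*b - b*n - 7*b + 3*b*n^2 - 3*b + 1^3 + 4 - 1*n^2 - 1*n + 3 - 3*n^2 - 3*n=b^2*(3*n + 6) + b*(3*n^2 - n - 14) - 4*n^2 - 4*n + 8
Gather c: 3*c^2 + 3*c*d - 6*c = 3*c^2 + c*(3*d - 6)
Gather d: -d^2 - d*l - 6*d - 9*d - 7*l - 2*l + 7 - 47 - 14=-d^2 + d*(-l - 15) - 9*l - 54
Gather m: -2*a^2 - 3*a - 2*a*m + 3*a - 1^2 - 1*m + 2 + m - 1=-2*a^2 - 2*a*m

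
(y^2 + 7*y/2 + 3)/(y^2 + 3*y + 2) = (y + 3/2)/(y + 1)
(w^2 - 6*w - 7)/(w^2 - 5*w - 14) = (w + 1)/(w + 2)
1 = 1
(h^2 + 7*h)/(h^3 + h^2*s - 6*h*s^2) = (h + 7)/(h^2 + h*s - 6*s^2)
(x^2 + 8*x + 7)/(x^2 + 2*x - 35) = (x + 1)/(x - 5)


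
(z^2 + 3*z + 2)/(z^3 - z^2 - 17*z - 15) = (z + 2)/(z^2 - 2*z - 15)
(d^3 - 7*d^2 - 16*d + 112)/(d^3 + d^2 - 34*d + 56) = (d^2 - 3*d - 28)/(d^2 + 5*d - 14)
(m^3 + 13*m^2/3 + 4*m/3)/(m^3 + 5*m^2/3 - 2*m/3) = (3*m^2 + 13*m + 4)/(3*m^2 + 5*m - 2)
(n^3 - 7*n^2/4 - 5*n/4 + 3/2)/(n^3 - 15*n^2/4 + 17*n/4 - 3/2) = (n + 1)/(n - 1)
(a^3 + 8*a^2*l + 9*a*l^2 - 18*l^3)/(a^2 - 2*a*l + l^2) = (a^2 + 9*a*l + 18*l^2)/(a - l)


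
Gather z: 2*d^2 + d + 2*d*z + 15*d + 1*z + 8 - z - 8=2*d^2 + 2*d*z + 16*d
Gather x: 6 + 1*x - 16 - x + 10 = 0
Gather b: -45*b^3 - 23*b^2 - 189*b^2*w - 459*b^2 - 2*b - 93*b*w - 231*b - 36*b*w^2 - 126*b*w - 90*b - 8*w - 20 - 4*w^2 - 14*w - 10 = -45*b^3 + b^2*(-189*w - 482) + b*(-36*w^2 - 219*w - 323) - 4*w^2 - 22*w - 30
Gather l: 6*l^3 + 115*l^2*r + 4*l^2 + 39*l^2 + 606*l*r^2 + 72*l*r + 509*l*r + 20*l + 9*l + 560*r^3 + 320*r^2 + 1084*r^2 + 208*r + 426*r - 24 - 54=6*l^3 + l^2*(115*r + 43) + l*(606*r^2 + 581*r + 29) + 560*r^3 + 1404*r^2 + 634*r - 78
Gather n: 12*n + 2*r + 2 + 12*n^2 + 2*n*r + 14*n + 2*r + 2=12*n^2 + n*(2*r + 26) + 4*r + 4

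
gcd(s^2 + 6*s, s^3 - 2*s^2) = s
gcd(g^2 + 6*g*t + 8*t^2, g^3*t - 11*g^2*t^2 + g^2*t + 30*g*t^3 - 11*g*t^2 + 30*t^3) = 1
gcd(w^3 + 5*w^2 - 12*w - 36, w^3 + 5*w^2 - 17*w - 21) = w - 3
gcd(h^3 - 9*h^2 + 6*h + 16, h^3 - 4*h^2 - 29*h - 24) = h^2 - 7*h - 8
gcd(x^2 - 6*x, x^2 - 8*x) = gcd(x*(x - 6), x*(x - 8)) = x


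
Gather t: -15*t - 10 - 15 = -15*t - 25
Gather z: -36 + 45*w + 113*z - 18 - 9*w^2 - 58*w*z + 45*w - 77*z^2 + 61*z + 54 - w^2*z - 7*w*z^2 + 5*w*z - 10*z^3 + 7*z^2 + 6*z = -9*w^2 + 90*w - 10*z^3 + z^2*(-7*w - 70) + z*(-w^2 - 53*w + 180)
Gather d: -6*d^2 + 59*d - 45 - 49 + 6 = -6*d^2 + 59*d - 88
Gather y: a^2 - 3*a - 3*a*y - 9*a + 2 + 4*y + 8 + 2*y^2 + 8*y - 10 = a^2 - 12*a + 2*y^2 + y*(12 - 3*a)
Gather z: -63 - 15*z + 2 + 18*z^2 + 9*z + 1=18*z^2 - 6*z - 60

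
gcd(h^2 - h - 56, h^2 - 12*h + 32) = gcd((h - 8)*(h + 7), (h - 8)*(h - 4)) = h - 8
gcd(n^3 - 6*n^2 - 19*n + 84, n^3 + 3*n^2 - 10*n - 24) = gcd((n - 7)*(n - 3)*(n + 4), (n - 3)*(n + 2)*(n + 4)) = n^2 + n - 12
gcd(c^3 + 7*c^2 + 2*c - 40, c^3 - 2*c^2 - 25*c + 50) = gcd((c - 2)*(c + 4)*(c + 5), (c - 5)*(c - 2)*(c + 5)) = c^2 + 3*c - 10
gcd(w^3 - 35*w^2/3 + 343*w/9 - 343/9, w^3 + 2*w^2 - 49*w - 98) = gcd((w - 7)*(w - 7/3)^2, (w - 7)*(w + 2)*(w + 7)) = w - 7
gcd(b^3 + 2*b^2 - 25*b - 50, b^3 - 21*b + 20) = b + 5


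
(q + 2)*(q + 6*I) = q^2 + 2*q + 6*I*q + 12*I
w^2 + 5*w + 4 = (w + 1)*(w + 4)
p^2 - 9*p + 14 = (p - 7)*(p - 2)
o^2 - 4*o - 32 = (o - 8)*(o + 4)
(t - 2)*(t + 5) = t^2 + 3*t - 10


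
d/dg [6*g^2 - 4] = 12*g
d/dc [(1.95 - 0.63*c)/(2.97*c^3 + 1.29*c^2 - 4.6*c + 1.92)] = (3.7422*c^3 - 16.5618*c^2 - 5.031*c + 7.7604)/(8.8209*c^6 + 7.6626*c^5 - 25.6599*c^4 - 0.463199999999999*c^3 + 26.1136*c^2 - 17.664*c + 3.6864)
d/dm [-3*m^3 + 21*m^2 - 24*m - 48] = -9*m^2 + 42*m - 24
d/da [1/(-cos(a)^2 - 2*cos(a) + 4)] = -2*(cos(a) + 1)*sin(a)/(cos(a)^2 + 2*cos(a) - 4)^2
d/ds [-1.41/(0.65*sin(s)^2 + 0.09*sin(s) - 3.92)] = (1.833*sin(s) + 0.1269)*cos(s)/(0.65*sin(s)^2 + 0.09*sin(s) - 3.92)^2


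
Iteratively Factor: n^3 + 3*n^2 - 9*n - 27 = (n + 3)*(n^2 - 9) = (n + 3)^2*(n - 3)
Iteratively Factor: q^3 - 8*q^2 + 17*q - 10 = (q - 1)*(q^2 - 7*q + 10) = (q - 5)*(q - 1)*(q - 2)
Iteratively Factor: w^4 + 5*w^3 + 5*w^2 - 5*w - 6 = (w + 1)*(w^3 + 4*w^2 + w - 6) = (w + 1)*(w + 3)*(w^2 + w - 2) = (w - 1)*(w + 1)*(w + 3)*(w + 2)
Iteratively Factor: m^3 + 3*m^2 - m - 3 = (m + 1)*(m^2 + 2*m - 3) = (m + 1)*(m + 3)*(m - 1)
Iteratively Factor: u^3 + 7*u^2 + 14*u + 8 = (u + 1)*(u^2 + 6*u + 8) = (u + 1)*(u + 2)*(u + 4)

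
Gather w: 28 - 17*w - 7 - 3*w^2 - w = -3*w^2 - 18*w + 21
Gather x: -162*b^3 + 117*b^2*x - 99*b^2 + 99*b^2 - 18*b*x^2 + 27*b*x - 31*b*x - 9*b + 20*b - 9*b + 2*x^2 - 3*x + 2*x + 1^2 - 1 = -162*b^3 + 2*b + x^2*(2 - 18*b) + x*(117*b^2 - 4*b - 1)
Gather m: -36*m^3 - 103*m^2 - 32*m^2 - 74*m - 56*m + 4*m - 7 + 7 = -36*m^3 - 135*m^2 - 126*m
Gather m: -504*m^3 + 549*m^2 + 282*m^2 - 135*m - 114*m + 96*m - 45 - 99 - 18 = -504*m^3 + 831*m^2 - 153*m - 162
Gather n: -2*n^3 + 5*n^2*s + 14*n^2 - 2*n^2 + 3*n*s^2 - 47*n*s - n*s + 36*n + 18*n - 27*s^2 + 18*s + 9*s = -2*n^3 + n^2*(5*s + 12) + n*(3*s^2 - 48*s + 54) - 27*s^2 + 27*s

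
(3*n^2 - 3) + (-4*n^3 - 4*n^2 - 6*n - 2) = -4*n^3 - n^2 - 6*n - 5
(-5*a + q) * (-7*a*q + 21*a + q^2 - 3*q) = 35*a^2*q - 105*a^2 - 12*a*q^2 + 36*a*q + q^3 - 3*q^2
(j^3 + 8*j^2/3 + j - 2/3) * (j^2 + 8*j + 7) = j^5 + 32*j^4/3 + 88*j^3/3 + 26*j^2 + 5*j/3 - 14/3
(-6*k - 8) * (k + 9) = -6*k^2 - 62*k - 72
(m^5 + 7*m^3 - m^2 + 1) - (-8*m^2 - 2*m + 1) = m^5 + 7*m^3 + 7*m^2 + 2*m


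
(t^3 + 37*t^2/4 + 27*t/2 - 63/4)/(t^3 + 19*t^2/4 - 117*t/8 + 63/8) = 2*(t + 3)/(2*t - 3)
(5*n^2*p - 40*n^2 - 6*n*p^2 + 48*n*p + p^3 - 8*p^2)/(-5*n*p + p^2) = -n + 8*n/p + p - 8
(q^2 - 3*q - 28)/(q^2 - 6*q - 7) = (q + 4)/(q + 1)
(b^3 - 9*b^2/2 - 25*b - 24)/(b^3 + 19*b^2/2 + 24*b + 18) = (b - 8)/(b + 6)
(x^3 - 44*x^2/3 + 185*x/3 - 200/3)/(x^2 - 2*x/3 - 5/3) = (x^2 - 13*x + 40)/(x + 1)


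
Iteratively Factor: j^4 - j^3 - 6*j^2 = (j + 2)*(j^3 - 3*j^2) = (j - 3)*(j + 2)*(j^2) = j*(j - 3)*(j + 2)*(j)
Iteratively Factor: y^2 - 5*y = (y - 5)*(y)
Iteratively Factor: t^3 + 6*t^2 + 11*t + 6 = (t + 1)*(t^2 + 5*t + 6) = (t + 1)*(t + 3)*(t + 2)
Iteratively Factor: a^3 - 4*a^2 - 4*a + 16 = (a - 2)*(a^2 - 2*a - 8) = (a - 2)*(a + 2)*(a - 4)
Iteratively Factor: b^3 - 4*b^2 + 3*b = (b - 3)*(b^2 - b) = (b - 3)*(b - 1)*(b)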